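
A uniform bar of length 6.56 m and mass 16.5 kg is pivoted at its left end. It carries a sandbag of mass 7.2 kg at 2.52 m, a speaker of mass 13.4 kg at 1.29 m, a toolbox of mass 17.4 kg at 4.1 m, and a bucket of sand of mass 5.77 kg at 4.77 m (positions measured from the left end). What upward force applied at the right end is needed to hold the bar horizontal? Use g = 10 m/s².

F ≈ 287 N

Take moments about the left end.
Beam weight: 16.5 × 10 = 165 N down at 3.28 m → arm 3.28 m, τ = 165 × 3.28 = 541.2 N·m clockwise.
Sandbag: 7.2 × 10 = 72 N down at 2.52 m → arm 2.52 m, τ = 72 × 2.52 = 181.4 N·m clockwise.
Speaker: 13.4 × 10 = 134 N down at 1.29 m → arm 1.29 m, τ = 134 × 1.29 = 172.9 N·m clockwise.
Toolbox: 17.4 × 10 = 174 N down at 4.1 m → arm 4.1 m, τ = 174 × 4.1 = 713.4 N·m clockwise.
Bucket of sand: 5.77 × 10 = 57.7 N down at 4.77 m → arm 4.77 m, τ = 57.7 × 4.77 = 275.2 N·m clockwise.
Net moment of the loads = 1884 N·m clockwise.
The upward force F acts at the right end, arm 6.56 m, giving F × 6.56 counterclockwise.
Στ = 0 ⇒ F × 6.56 = 1884 ⇒ F = 1884 / 6.56 = 287 N.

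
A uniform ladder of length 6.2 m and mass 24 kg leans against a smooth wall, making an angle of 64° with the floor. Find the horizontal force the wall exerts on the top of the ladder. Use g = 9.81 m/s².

Take moments about the foot of the ladder.
Ladder weight 24×9.81 = 235.4 N acts at 3.1 m along the ladder; its horizontal arm is 3.1·cos64° = 1.359 m → τ = 319.9 N·m clockwise.
Wall normal N acts horizontally at the top; its moment arm is the height L sinθ = 6.2·sin64° = 5.573 m, counterclockwise.
Balancing moments: N × 5.573 = 319.9, giving N = 57.4 N.

N_wall ≈ 57.4 N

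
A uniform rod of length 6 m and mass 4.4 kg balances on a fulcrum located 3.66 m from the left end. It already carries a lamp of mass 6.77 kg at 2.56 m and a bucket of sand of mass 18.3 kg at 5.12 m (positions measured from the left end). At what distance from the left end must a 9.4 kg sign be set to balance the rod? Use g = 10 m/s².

Choose the fulcrum (at 3.66 m from the left end) as the axis so the support reaction has zero arm there.
Beam weight: 4.4 × 10 = 44 N down at 3 m → arm 0.66 m, τ = 44 × 0.66 = 29.04 N·m counterclockwise.
Lamp: 6.77 × 10 = 67.7 N down at 2.56 m → arm 1.1 m, τ = 67.7 × 1.1 = 74.47 N·m counterclockwise.
Bucket of sand: 18.3 × 10 = 183 N down at 5.12 m → arm 1.46 m, τ = 183 × 1.46 = 267.2 N·m clockwise.
Net moment of existing loads = 163.7 N·m clockwise.
The sign weighs 9.4 × 10 = 94 N and must supply an equal counterclockwise moment, so its lever arm about the fulcrum is 163.7 / 94 = 1.74 m.
That puts it at 3.66 − 1.74 = 1.92 m from the left end.

x ≈ 1.92 m from the left end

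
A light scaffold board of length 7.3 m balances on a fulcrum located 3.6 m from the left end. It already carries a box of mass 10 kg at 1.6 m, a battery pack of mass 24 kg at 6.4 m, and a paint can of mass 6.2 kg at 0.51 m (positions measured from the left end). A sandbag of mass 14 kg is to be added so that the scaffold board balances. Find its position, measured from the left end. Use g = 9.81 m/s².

x ≈ 1.6 m from the left end

About the fulcrum (at 3.6 m from the left end):
Box: 10 × 9.81 = 98.1 N down at 1.6 m → arm 2 m, τ = 98.1 × 2 = 196.2 N·m counterclockwise.
Battery pack: 24 × 9.81 = 235.4 N down at 6.4 m → arm 2.8 m, τ = 235.4 × 2.8 = 659.1 N·m clockwise.
Paint can: 6.2 × 9.81 = 60.82 N down at 0.51 m → arm 3.09 m, τ = 60.82 × 3.09 = 187.9 N·m counterclockwise.
Net moment of existing loads = 275 N·m clockwise.
The sandbag weighs 14 × 9.81 = 137.3 N and must supply an equal counterclockwise moment, so its lever arm about the fulcrum is 275 / 137.3 = 2 m.
That puts it at 3.6 − 2 = 1.6 m from the left end.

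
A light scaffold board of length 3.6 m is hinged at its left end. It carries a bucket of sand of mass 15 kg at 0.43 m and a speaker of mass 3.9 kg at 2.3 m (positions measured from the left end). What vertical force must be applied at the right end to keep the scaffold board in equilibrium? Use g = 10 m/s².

Choose the left end as the axis so the unknown pivot reaction has zero arm there.
Bucket of sand: 15 × 10 = 150 N down at 0.43 m → arm 0.43 m, τ = 150 × 0.43 = 64.5 N·m clockwise.
Speaker: 3.9 × 10 = 39 N down at 2.3 m → arm 2.3 m, τ = 39 × 2.3 = 89.7 N·m clockwise.
Net moment of the loads = 154.2 N·m clockwise.
The upward force F acts at the right end, arm 3.6 m, giving F × 3.6 counterclockwise.
Balancing moments: F × 3.6 = 154.2, giving F = 154.2 / 3.6 = 42.8 N.

F ≈ 42.8 N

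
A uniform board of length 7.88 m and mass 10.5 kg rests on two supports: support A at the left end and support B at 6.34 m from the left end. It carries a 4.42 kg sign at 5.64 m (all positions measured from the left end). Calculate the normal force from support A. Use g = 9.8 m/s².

R_A ≈ 43.7 N

Sum moments about support B (its reaction then has zero moment arm).
Beam weight: 10.5 × 9.8 = 102.9 N down at 3.94 m → arm 2.4 m, τ = 102.9 × 2.4 = 247 N·m counterclockwise.
Sign: 4.42 × 9.8 = 43.32 N down at 5.64 m → arm 0.7 m, τ = 43.32 × 0.7 = 30.32 N·m counterclockwise.
Net load moment about support B = 277.3 N·m counterclockwise.
Reaction R at support A is upward at 0 m, arm 6.34 m → moment R × 6.34 clockwise.
Balancing moments: R × 6.34 = 277.3, giving R = 43.7 N.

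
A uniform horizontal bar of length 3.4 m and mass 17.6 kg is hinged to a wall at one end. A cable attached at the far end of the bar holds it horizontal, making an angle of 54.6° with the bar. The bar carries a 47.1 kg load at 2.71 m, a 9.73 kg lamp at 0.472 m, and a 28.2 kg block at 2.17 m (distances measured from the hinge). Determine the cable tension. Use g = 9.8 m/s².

T ≈ 790 N

Choose the hinge as the axis so the unknown hinge reaction has zero arm there.
Beam weight: 17.6 × 9.8 = 172.5 N down at 1.7 m → arm 1.7 m, τ = 172.5 × 1.7 = 293.2 N·m clockwise.
Load: 47.1 × 9.8 = 461.6 N down at 2.71 m → arm 2.71 m, τ = 461.6 × 2.71 = 1251 N·m clockwise.
Lamp: 9.73 × 9.8 = 95.35 N down at 0.472 m → arm 0.472 m, τ = 95.35 × 0.472 = 45.01 N·m clockwise.
Block: 28.2 × 9.8 = 276.4 N down at 2.17 m → arm 2.17 m, τ = 276.4 × 2.17 = 599.8 N·m clockwise.
Total clockwise load moment = 2189 N·m.
The cable tension T acts at 3.4 m; only its component perpendicular to the bar, T sinθ, produces torque. sin 54.6° = 0.8151.
Setting net torque to zero: T × 3.4 × 0.8151 = 2189 → T = 2189 / 2.771 = 790 N.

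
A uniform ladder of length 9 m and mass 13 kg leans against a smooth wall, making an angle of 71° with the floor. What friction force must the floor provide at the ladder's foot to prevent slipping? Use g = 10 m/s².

f ≈ 22.4 N

Sum moments about the foot of the ladder (the floor normal and friction both act there and drop out).
Ladder weight 13×10 = 130 N acts at 4.5 m along the ladder; its horizontal arm is 4.5·cos71° = 1.465 m → τ = 190.5 N·m clockwise.
Wall normal N acts horizontally at the top; its moment arm is the height L sinθ = 9·sin71° = 8.51 m, counterclockwise.
Στ = 0 ⇒ N × 8.51 = 190.5 ⇒ N = 22.4 N.
ΣFx = 0: friction at the foot balances the wall's push, so f = N_wall = 22.4 N.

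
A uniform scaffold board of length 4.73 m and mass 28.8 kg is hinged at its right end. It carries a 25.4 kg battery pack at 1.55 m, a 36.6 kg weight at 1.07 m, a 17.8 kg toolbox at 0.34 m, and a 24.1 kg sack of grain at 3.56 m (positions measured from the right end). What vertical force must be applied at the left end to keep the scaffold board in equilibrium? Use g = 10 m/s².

Choose the right end as the axis so the unknown pivot reaction has zero arm there.
Beam weight: 28.8 × 10 = 288 N down at 2.365 m → arm 2.365 m, τ = 288 × 2.365 = 681.1 N·m counterclockwise.
Battery pack: 25.4 × 10 = 254 N down at 1.55 m → arm 1.55 m, τ = 254 × 1.55 = 393.7 N·m counterclockwise.
Weight: 36.6 × 10 = 366 N down at 1.07 m → arm 1.07 m, τ = 366 × 1.07 = 391.6 N·m counterclockwise.
Toolbox: 17.8 × 10 = 178 N down at 0.34 m → arm 0.34 m, τ = 178 × 0.34 = 60.52 N·m counterclockwise.
Sack of grain: 24.1 × 10 = 241 N down at 3.56 m → arm 3.56 m, τ = 241 × 3.56 = 858 N·m counterclockwise.
Net moment of the loads = 2385 N·m counterclockwise.
The upward force F acts at the left end, arm 4.73 m, giving F × 4.73 clockwise.
Setting net torque to zero: F × 4.73 = 2385 → F = 2385 / 4.73 = 504 N.

F ≈ 504 N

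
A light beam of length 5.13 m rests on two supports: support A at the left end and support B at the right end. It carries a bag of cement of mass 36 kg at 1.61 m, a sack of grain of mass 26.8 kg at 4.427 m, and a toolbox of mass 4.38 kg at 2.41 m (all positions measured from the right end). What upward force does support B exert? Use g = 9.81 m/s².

R_B ≈ 301 N

Sum moments about support A (its reaction then has zero moment arm).
Bag of cement: 36 × 9.81 = 353.2 N down at 1.61 m → arm 3.52 m, τ = 353.2 × 3.52 = 1243 N·m clockwise.
Sack of grain: 26.8 × 9.81 = 262.9 N down at 4.427 m → arm 0.703 m, τ = 262.9 × 0.703 = 184.8 N·m clockwise.
Toolbox: 4.38 × 9.81 = 42.97 N down at 2.41 m → arm 2.72 m, τ = 42.97 × 2.72 = 116.9 N·m clockwise.
Net load moment about support A = 1545 N·m clockwise.
Reaction R at support B is upward at 0 m, arm 5.13 m → moment R × 5.13 counterclockwise.
For rotational equilibrium, R × 5.13 = 1545, so R = 301 N.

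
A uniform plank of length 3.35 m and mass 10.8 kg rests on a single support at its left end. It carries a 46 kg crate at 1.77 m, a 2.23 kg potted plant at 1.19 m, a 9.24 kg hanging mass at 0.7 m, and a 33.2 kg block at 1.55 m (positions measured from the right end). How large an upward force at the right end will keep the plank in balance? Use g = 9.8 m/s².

Taking torques about the left end:
Beam weight: 10.8 × 9.8 = 105.8 N down at 1.675 m → arm 1.675 m, τ = 105.8 × 1.675 = 177.2 N·m clockwise.
Crate: 46 × 9.8 = 450.8 N down at 1.77 m → arm 1.58 m, τ = 450.8 × 1.58 = 712.3 N·m clockwise.
Potted plant: 2.23 × 9.8 = 21.85 N down at 1.19 m → arm 2.16 m, τ = 21.85 × 2.16 = 47.2 N·m clockwise.
Hanging mass: 9.24 × 9.8 = 90.55 N down at 0.7 m → arm 2.65 m, τ = 90.55 × 2.65 = 240 N·m clockwise.
Block: 33.2 × 9.8 = 325.4 N down at 1.55 m → arm 1.8 m, τ = 325.4 × 1.8 = 585.7 N·m clockwise.
Net moment of the loads = 1762 N·m clockwise.
The upward force F acts at the right end, arm 3.35 m, giving F × 3.35 counterclockwise.
Balancing moments: F × 3.35 = 1762, giving F = 1762 / 3.35 = 526 N.

F ≈ 526 N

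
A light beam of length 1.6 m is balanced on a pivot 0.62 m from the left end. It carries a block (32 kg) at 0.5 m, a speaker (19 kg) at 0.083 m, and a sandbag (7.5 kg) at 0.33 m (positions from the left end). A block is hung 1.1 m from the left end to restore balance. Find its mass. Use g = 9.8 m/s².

m ≈ 33.8 kg

Sum moments about the pivot (at 0.62 m from the left end) (the support reaction has zero arm there).
Block: 32 × 9.8 = 313.6 N down at 0.5 m → arm 0.12 m, τ = 313.6 × 0.12 = 37.63 N·m counterclockwise.
Speaker: 19 × 9.8 = 186.2 N down at 0.083 m → arm 0.537 m, τ = 186.2 × 0.537 = 99.99 N·m counterclockwise.
Sandbag: 7.5 × 9.8 = 73.5 N down at 0.33 m → arm 0.29 m, τ = 73.5 × 0.29 = 21.31 N·m counterclockwise.
Net moment of known loads = 158.9 N·m counterclockwise.
An unknown mass m at 1.1 m has arm 0.48 m; its moment is m·g·0.48 clockwise.
For rotational equilibrium, m × 9.8 × 0.48 = 158.9, so m = 158.9 / (9.8 × 0.48) = 33.8 kg.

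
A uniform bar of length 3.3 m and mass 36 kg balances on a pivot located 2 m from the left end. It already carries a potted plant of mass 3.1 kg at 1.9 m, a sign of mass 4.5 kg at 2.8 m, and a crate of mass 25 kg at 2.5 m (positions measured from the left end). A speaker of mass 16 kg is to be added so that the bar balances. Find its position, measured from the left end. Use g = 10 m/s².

Choose the pivot (at 2 m from the left end) as the axis so the support reaction has zero arm there.
Beam weight: 36 × 10 = 360 N down at 1.65 m → arm 0.35 m, τ = 360 × 0.35 = 126 N·m counterclockwise.
Potted plant: 3.1 × 10 = 31 N down at 1.9 m → arm 0.1 m, τ = 31 × 0.1 = 3.1 N·m counterclockwise.
Sign: 4.5 × 10 = 45 N down at 2.8 m → arm 0.8 m, τ = 45 × 0.8 = 36 N·m clockwise.
Crate: 25 × 10 = 250 N down at 2.5 m → arm 0.5 m, τ = 250 × 0.5 = 125 N·m clockwise.
Net moment of existing loads = 31.9 N·m clockwise.
The speaker weighs 16 × 10 = 160 N and must supply an equal counterclockwise moment, so its lever arm about the pivot is 31.9 / 160 = 0.199 m.
That puts it at 2 − 0.199 = 1.8 m from the left end.

x ≈ 1.8 m from the left end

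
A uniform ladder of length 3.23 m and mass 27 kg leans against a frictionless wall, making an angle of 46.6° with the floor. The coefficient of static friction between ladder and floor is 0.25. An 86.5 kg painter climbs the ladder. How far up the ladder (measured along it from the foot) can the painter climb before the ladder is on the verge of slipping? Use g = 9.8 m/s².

About the foot of the ladder:
Ladder weight 27×9.8 = 264.6 N acts at 1.615 m along the ladder; its horizontal arm is 1.615·cos46.6° = 1.11 m → τ = 293.7 N·m clockwise.
Painter weight 86.5×9.8 = 847.7 N at distance d → arm d·cos46.6° → τ = 847.7·d·0.6871 clockwise.
Wall normal N at the top has arm L sinθ = 2.347 m counterclockwise, so Στ = 0 gives N·2.347 = 293.7 + 582.5·d.
ΣFy = 0 ⇒ N_floor = 1112 N, so the maximum friction is μ_s·N_floor = 0.25×1112 = 278 N. ΣFx = 0 ⇒ N_wall = f, so at the slipping point N = 278 N.
Substituting: 278×2.347 = 293.7 + 582.5·d ⇒ d = (652.5 − 293.7) / 582.5 = 0.616 m.

d ≈ 0.616 m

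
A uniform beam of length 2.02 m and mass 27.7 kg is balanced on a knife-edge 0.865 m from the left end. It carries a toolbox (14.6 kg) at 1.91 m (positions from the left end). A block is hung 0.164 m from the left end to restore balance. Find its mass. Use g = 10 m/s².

m ≈ 27.5 kg

Taking torques about the knife-edge (at 0.865 m from the left end):
Beam weight: 27.7 × 10 = 277 N down at 1.01 m → arm 0.145 m, τ = 277 × 0.145 = 40.16 N·m clockwise.
Toolbox: 14.6 × 10 = 146 N down at 1.91 m → arm 1.045 m, τ = 146 × 1.045 = 152.6 N·m clockwise.
Net moment of known loads = 192.8 N·m clockwise.
An unknown mass m at 0.164 m has arm 0.701 m; its moment is m·g·0.701 counterclockwise.
For rotational equilibrium, m × 10 × 0.701 = 192.8, so m = 192.8 / (10 × 0.701) = 27.5 kg.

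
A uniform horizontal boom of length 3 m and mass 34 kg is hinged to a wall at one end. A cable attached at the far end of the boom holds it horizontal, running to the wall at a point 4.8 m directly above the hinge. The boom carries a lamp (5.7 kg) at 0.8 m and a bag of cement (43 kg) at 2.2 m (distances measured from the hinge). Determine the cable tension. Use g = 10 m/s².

T ≈ 590 N

Take moments about the hinge.
Beam weight: 34 × 10 = 340 N down at 1.5 m → arm 1.5 m, τ = 340 × 1.5 = 510 N·m clockwise.
Lamp: 5.7 × 10 = 57 N down at 0.8 m → arm 0.8 m, τ = 57 × 0.8 = 45.6 N·m clockwise.
Bag of cement: 43 × 10 = 430 N down at 2.2 m → arm 2.2 m, τ = 430 × 2.2 = 946 N·m clockwise.
Total clockwise load moment = 1502 N·m.
The cable tension T acts at 3 m; only its component perpendicular to the boom, T sinθ, produces torque. sinθ = h/√(h²+d²) = 4.8/√(4.8²+3²) = 0.848.
For rotational equilibrium, T × 3 × 0.848 = 1502, so T = 1502 / 2.544 = 590 N.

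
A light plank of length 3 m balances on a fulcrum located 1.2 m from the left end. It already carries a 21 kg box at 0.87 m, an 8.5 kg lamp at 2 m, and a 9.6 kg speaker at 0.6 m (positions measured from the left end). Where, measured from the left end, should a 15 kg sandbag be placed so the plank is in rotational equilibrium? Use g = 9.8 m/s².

x ≈ 1.59 m from the left end

Take moments about the fulcrum (at 1.2 m from the left end).
Box: 21 × 9.8 = 205.8 N down at 0.87 m → arm 0.33 m, τ = 205.8 × 0.33 = 67.91 N·m counterclockwise.
Lamp: 8.5 × 9.8 = 83.3 N down at 2 m → arm 0.8 m, τ = 83.3 × 0.8 = 66.64 N·m clockwise.
Speaker: 9.6 × 9.8 = 94.08 N down at 0.6 m → arm 0.6 m, τ = 94.08 × 0.6 = 56.45 N·m counterclockwise.
Net moment of existing loads = 57.72 N·m counterclockwise.
The sandbag weighs 15 × 9.8 = 147 N and must supply an equal clockwise moment, so its lever arm about the fulcrum is 57.72 / 147 = 0.393 m.
That puts it at 1.2 + 0.393 = 1.59 m from the left end.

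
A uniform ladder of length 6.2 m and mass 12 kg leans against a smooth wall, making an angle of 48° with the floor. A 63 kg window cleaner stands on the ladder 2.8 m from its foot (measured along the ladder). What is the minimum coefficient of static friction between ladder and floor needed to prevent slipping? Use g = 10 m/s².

μ_min ≈ 0.414

Taking torques about the foot of the ladder:
Ladder weight 12×10 = 120 N acts at 3.1 m along the ladder; its horizontal arm is 3.1·cos48° = 2.074 m → τ = 248.9 N·m clockwise.
Window cleaner: 63×10 = 630 N at 2.8 m → arm 1.874 m → τ = 1181 N·m clockwise.
Wall normal N acts horizontally at the top; its moment arm is the height L sinθ = 6.2·sin48° = 4.607 m, counterclockwise.
Στ = 0 ⇒ N × 4.607 = 1430 ⇒ N = 310.4 N.
ΣFx = 0 ⇒ f = N_wall = 310.4 N. ΣFy = 0 ⇒ N_floor = 750 N.
μ_min = f / N_floor = 310.4 / 750 = 0.414.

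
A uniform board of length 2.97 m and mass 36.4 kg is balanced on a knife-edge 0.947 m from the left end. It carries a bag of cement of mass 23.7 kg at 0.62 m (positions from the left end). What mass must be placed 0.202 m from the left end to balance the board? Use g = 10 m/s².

m ≈ 15.9 kg

Taking torques about the knife-edge (at 0.947 m from the left end):
Beam weight: 36.4 × 10 = 364 N down at 1.485 m → arm 0.538 m, τ = 364 × 0.538 = 195.8 N·m clockwise.
Bag of cement: 23.7 × 10 = 237 N down at 0.62 m → arm 0.327 m, τ = 237 × 0.327 = 77.5 N·m counterclockwise.
Net moment of known loads = 118.3 N·m clockwise.
An unknown mass m at 0.202 m has arm 0.745 m; its moment is m·g·0.745 counterclockwise.
Balancing moments: m × 10 × 0.745 = 118.3, giving m = 118.3 / (10 × 0.745) = 15.9 kg.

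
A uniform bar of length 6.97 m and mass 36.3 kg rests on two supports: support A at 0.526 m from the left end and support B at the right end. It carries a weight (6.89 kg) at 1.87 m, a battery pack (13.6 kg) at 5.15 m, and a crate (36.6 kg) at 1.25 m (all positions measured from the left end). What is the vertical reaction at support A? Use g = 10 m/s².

R_A ≈ 614 N

Taking torques about support B:
Beam weight: 36.3 × 10 = 363 N down at 3.485 m → arm 3.485 m, τ = 363 × 3.485 = 1265 N·m counterclockwise.
Weight: 6.89 × 10 = 68.9 N down at 1.87 m → arm 5.1 m, τ = 68.9 × 5.1 = 351.4 N·m counterclockwise.
Battery pack: 13.6 × 10 = 136 N down at 5.15 m → arm 1.82 m, τ = 136 × 1.82 = 247.5 N·m counterclockwise.
Crate: 36.6 × 10 = 366 N down at 1.25 m → arm 5.72 m, τ = 366 × 5.72 = 2094 N·m counterclockwise.
Net load moment about support B = 3958 N·m counterclockwise.
Reaction R at support A is upward at 0.526 m, arm 6.444 m → moment R × 6.444 clockwise.
Balancing moments: R × 6.444 = 3958, giving R = 614 N.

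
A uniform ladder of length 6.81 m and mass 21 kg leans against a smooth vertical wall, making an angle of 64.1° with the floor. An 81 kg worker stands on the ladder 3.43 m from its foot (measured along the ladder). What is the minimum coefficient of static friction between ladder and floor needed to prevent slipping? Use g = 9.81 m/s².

μ_min ≈ 0.244

Take moments about the foot of the ladder.
Ladder weight 21×9.81 = 206 N acts at 3.405 m along the ladder; its horizontal arm is 3.405·cos64.1° = 1.487 m → τ = 306.3 N·m clockwise.
Worker: 81×9.81 = 794.6 N at 3.43 m → arm 1.498 m → τ = 1190 N·m clockwise.
Wall normal N acts horizontally at the top; its moment arm is the height L sinθ = 6.81·sin64.1° = 6.126 m, counterclockwise.
Balancing moments: N × 6.126 = 1496, giving N = 244.2 N.
ΣFx = 0 ⇒ f = N_wall = 244.2 N. ΣFy = 0 ⇒ N_floor = 1001 N.
μ_min = f / N_floor = 244.2 / 1001 = 0.244.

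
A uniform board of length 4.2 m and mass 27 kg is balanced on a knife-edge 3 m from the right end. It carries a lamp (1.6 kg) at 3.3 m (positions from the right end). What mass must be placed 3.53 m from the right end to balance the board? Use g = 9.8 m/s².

m ≈ 44.9 kg

About the knife-edge (at 3 m from the right end):
Beam weight: 27 × 9.8 = 264.6 N down at 2.1 m → arm 0.9 m, τ = 264.6 × 0.9 = 238.1 N·m clockwise.
Lamp: 1.6 × 9.8 = 15.68 N down at 3.3 m → arm 0.3 m, τ = 15.68 × 0.3 = 4.704 N·m counterclockwise.
Net moment of known loads = 233.4 N·m clockwise.
An unknown mass m at 3.53 m has arm 0.53 m; its moment is m·g·0.53 counterclockwise.
Setting net torque to zero: m × 9.8 × 0.53 = 233.4 → m = 233.4 / (9.8 × 0.53) = 44.9 kg.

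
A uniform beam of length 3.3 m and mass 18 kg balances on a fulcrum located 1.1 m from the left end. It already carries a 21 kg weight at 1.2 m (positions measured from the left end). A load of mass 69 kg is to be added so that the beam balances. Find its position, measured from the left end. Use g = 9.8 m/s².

x ≈ 0.926 m from the left end

Choose the fulcrum (at 1.1 m from the left end) as the axis so the support reaction has zero arm there.
Beam weight: 18 × 9.8 = 176.4 N down at 1.65 m → arm 0.55 m, τ = 176.4 × 0.55 = 97.02 N·m clockwise.
Weight: 21 × 9.8 = 205.8 N down at 1.2 m → arm 0.1 m, τ = 205.8 × 0.1 = 20.58 N·m clockwise.
Net moment of existing loads = 117.6 N·m clockwise.
The load weighs 69 × 9.8 = 676.2 N and must supply an equal counterclockwise moment, so its lever arm about the fulcrum is 117.6 / 676.2 = 0.174 m.
That puts it at 1.1 − 0.174 = 0.926 m from the left end.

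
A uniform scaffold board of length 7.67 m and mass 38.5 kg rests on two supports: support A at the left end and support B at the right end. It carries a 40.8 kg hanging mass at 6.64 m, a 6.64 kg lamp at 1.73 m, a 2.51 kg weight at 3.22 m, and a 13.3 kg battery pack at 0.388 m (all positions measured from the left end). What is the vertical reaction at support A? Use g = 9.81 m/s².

Taking torques about support B:
Beam weight: 38.5 × 9.81 = 377.7 N down at 3.835 m → arm 3.835 m, τ = 377.7 × 3.835 = 1448 N·m counterclockwise.
Hanging mass: 40.8 × 9.81 = 400.2 N down at 6.64 m → arm 1.03 m, τ = 400.2 × 1.03 = 412.2 N·m counterclockwise.
Lamp: 6.64 × 9.81 = 65.14 N down at 1.73 m → arm 5.94 m, τ = 65.14 × 5.94 = 386.9 N·m counterclockwise.
Weight: 2.51 × 9.81 = 24.62 N down at 3.22 m → arm 4.45 m, τ = 24.62 × 4.45 = 109.6 N·m counterclockwise.
Battery pack: 13.3 × 9.81 = 130.5 N down at 0.388 m → arm 7.282 m, τ = 130.5 × 7.282 = 950.3 N·m counterclockwise.
Net load moment about support B = 3307 N·m counterclockwise.
Reaction R at support A is upward at 0 m, arm 7.67 m → moment R × 7.67 clockwise.
Στ = 0 ⇒ R × 7.67 = 3307 ⇒ R = 431 N.

R_A ≈ 431 N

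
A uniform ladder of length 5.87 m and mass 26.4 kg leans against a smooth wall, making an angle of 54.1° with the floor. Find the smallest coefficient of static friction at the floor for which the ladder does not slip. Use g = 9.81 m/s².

Sum moments about the foot of the ladder (the floor normal and friction both act there and drop out).
Ladder weight 26.4×9.81 = 259 N acts at 2.935 m along the ladder; its horizontal arm is 2.935·cos54.1° = 1.721 m → τ = 445.7 N·m clockwise.
Wall normal N acts horizontally at the top; its moment arm is the height L sinθ = 5.87·sin54.1° = 4.755 m, counterclockwise.
Στ = 0 ⇒ N × 4.755 = 445.7 ⇒ N = 93.73 N.
ΣFx = 0 ⇒ f = N_wall = 93.73 N. ΣFy = 0 ⇒ N_floor = 259 N.
μ_min = f / N_floor = 93.73 / 259 = 0.362.

μ_min ≈ 0.362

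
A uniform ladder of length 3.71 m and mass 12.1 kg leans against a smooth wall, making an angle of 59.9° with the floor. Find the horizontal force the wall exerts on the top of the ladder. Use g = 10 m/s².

N_wall ≈ 35.1 N

Choose the foot of the ladder as the axis so the floor normal and friction both act there and drop out.
Ladder weight 12.1×10 = 121 N acts at 1.855 m along the ladder; its horizontal arm is 1.855·cos59.9° = 0.9303 m → τ = 112.6 N·m clockwise.
Wall normal N acts horizontally at the top; its moment arm is the height L sinθ = 3.71·sin59.9° = 3.21 m, counterclockwise.
Στ = 0 ⇒ N × 3.21 = 112.6 ⇒ N = 35.1 N.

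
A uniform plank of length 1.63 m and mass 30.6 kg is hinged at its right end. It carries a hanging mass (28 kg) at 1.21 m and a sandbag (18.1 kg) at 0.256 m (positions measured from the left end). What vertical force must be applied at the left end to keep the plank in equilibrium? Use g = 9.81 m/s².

Take moments about the right end.
Beam weight: 30.6 × 9.81 = 300.2 N down at 0.815 m → arm 0.815 m, τ = 300.2 × 0.815 = 244.7 N·m counterclockwise.
Hanging mass: 28 × 9.81 = 274.7 N down at 1.21 m → arm 0.42 m, τ = 274.7 × 0.42 = 115.4 N·m counterclockwise.
Sandbag: 18.1 × 9.81 = 177.6 N down at 0.256 m → arm 1.374 m, τ = 177.6 × 1.374 = 244 N·m counterclockwise.
Net moment of the loads = 604.1 N·m counterclockwise.
The upward force F acts at the left end, arm 1.63 m, giving F × 1.63 clockwise.
Setting net torque to zero: F × 1.63 = 604.1 → F = 604.1 / 1.63 = 371 N.

F ≈ 371 N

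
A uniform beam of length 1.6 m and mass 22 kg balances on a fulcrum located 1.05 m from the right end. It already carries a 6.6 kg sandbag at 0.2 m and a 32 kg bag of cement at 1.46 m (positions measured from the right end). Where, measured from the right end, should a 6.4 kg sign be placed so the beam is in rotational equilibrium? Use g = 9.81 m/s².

Choose the fulcrum (at 1.05 m from the right end) as the axis so the support reaction has zero arm there.
Beam weight: 22 × 9.81 = 215.8 N down at 0.8 m → arm 0.25 m, τ = 215.8 × 0.25 = 53.95 N·m clockwise.
Sandbag: 6.6 × 9.81 = 64.75 N down at 0.2 m → arm 0.85 m, τ = 64.75 × 0.85 = 55.04 N·m clockwise.
Bag of cement: 32 × 9.81 = 313.9 N down at 1.46 m → arm 0.41 m, τ = 313.9 × 0.41 = 128.7 N·m counterclockwise.
Net moment of existing loads = 19.71 N·m counterclockwise.
The sign weighs 6.4 × 9.81 = 62.78 N and must supply an equal clockwise moment, so its lever arm about the fulcrum is 19.71 / 62.78 = 0.314 m.
That puts it at 1.05 − 0.314 = 0.736 m from the right end.

x ≈ 0.736 m from the right end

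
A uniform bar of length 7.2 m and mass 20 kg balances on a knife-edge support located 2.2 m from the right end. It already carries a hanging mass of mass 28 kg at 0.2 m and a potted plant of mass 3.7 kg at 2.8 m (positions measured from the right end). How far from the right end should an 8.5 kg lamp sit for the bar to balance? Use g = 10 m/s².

x ≈ 5.23 m from the right end

Taking torques about the knife-edge support (at 2.2 m from the right end):
Beam weight: 20 × 10 = 200 N down at 3.6 m → arm 1.4 m, τ = 200 × 1.4 = 280 N·m counterclockwise.
Hanging mass: 28 × 10 = 280 N down at 0.2 m → arm 2 m, τ = 280 × 2 = 560 N·m clockwise.
Potted plant: 3.7 × 10 = 37 N down at 2.8 m → arm 0.6 m, τ = 37 × 0.6 = 22.2 N·m counterclockwise.
Net moment of existing loads = 257.8 N·m clockwise.
The lamp weighs 8.5 × 10 = 85 N and must supply an equal counterclockwise moment, so its lever arm about the knife-edge support is 257.8 / 85 = 3.03 m.
That puts it at 2.2 + 3.03 = 5.23 m from the right end.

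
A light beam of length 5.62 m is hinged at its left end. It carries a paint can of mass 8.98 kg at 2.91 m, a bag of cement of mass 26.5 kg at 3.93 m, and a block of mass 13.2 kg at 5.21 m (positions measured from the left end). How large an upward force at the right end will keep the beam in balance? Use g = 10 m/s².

Sum moments about the left end (the unknown pivot reaction has zero arm there).
Paint can: 8.98 × 10 = 89.8 N down at 2.91 m → arm 2.91 m, τ = 89.8 × 2.91 = 261.3 N·m clockwise.
Bag of cement: 26.5 × 10 = 265 N down at 3.93 m → arm 3.93 m, τ = 265 × 3.93 = 1041 N·m clockwise.
Block: 13.2 × 10 = 132 N down at 5.21 m → arm 5.21 m, τ = 132 × 5.21 = 687.7 N·m clockwise.
Net moment of the loads = 1990 N·m clockwise.
The upward force F acts at the right end, arm 5.62 m, giving F × 5.62 counterclockwise.
Setting net torque to zero: F × 5.62 = 1990 → F = 1990 / 5.62 = 354 N.

F ≈ 354 N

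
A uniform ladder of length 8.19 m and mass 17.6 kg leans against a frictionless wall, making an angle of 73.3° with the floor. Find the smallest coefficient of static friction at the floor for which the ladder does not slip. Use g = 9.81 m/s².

Sum moments about the foot of the ladder (the floor normal and friction both act there and drop out).
Ladder weight 17.6×9.81 = 172.7 N acts at 4.095 m along the ladder; its horizontal arm is 4.095·cos73.3° = 1.177 m → τ = 203.3 N·m clockwise.
Wall normal N acts horizontally at the top; its moment arm is the height L sinθ = 8.19·sin73.3° = 7.845 m, counterclockwise.
Setting net torque to zero: N × 7.845 = 203.3 → N = 25.91 N.
ΣFx = 0 ⇒ f = N_wall = 25.91 N. ΣFy = 0 ⇒ N_floor = 172.7 N.
μ_min = f / N_floor = 25.91 / 172.7 = 0.15.

μ_min ≈ 0.15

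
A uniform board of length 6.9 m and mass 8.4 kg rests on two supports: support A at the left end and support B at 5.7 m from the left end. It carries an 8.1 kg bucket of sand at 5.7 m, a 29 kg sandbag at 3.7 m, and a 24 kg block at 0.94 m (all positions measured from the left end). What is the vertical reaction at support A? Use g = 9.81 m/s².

R_A ≈ 329 N

Choose support B as the axis so its reaction then has zero moment arm.
Beam weight: 8.4 × 9.81 = 82.4 N down at 3.45 m → arm 2.25 m, τ = 82.4 × 2.25 = 185.4 N·m counterclockwise.
Bucket of sand: acts at the support B, moment arm 0 → no torque.
Sandbag: 29 × 9.81 = 284.5 N down at 3.7 m → arm 2 m, τ = 284.5 × 2 = 569 N·m counterclockwise.
Block: 24 × 9.81 = 235.4 N down at 0.94 m → arm 4.76 m, τ = 235.4 × 4.76 = 1121 N·m counterclockwise.
Net load moment about support B = 1875 N·m counterclockwise.
Reaction R at support A is upward at 0 m, arm 5.7 m → moment R × 5.7 clockwise.
Στ = 0 ⇒ R × 5.7 = 1875 ⇒ R = 329 N.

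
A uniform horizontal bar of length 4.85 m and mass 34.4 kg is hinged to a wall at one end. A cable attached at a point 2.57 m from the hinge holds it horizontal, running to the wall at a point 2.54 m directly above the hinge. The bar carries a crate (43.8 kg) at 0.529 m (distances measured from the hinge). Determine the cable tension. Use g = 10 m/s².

T ≈ 590 N

About the hinge:
Beam weight: 34.4 × 10 = 344 N down at 2.425 m → arm 2.425 m, τ = 344 × 2.425 = 834.2 N·m clockwise.
Crate: 43.8 × 10 = 438 N down at 0.529 m → arm 0.529 m, τ = 438 × 0.529 = 231.7 N·m clockwise.
Total clockwise load moment = 1066 N·m.
The cable tension T acts at 2.57 m; only its component perpendicular to the bar, T sinθ, produces torque. sinθ = h/√(h²+d²) = 2.54/√(2.54²+2.57²) = 0.7029.
Setting net torque to zero: T × 2.57 × 0.7029 = 1066 → T = 1066 / 1.806 = 590 N.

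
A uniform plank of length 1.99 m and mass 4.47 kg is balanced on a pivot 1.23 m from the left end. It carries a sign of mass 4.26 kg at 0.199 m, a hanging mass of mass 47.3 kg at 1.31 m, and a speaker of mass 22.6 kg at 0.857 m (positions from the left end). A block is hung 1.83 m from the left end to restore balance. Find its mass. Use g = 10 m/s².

Take moments about the pivot (at 1.23 m from the left end).
Beam weight: 4.47 × 10 = 44.7 N down at 0.995 m → arm 0.235 m, τ = 44.7 × 0.235 = 10.5 N·m counterclockwise.
Sign: 4.26 × 10 = 42.6 N down at 0.199 m → arm 1.031 m, τ = 42.6 × 1.031 = 43.92 N·m counterclockwise.
Hanging mass: 47.3 × 10 = 473 N down at 1.31 m → arm 0.08 m, τ = 473 × 0.08 = 37.84 N·m clockwise.
Speaker: 22.6 × 10 = 226 N down at 0.857 m → arm 0.373 m, τ = 226 × 0.373 = 84.3 N·m counterclockwise.
Net moment of known loads = 100.9 N·m counterclockwise.
An unknown mass m at 1.83 m has arm 0.6 m; its moment is m·g·0.6 clockwise.
For rotational equilibrium, m × 10 × 0.6 = 100.9, so m = 100.9 / (10 × 0.6) = 16.8 kg.

m ≈ 16.8 kg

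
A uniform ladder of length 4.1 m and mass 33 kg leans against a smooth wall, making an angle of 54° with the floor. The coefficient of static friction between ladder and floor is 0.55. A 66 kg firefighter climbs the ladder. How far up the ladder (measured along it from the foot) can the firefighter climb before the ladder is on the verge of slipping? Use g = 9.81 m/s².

Choose the foot of the ladder as the axis so the floor normal and friction both act there and drop out.
Ladder weight 33×9.81 = 323.7 N acts at 2.05 m along the ladder; its horizontal arm is 2.05·cos54° = 1.205 m → τ = 390.1 N·m clockwise.
Firefighter weight 66×9.81 = 647.5 N at distance d → arm d·cos54° → τ = 647.5·d·0.5878 clockwise.
Wall normal N at the top has arm L sinθ = 3.317 m counterclockwise, so Στ = 0 gives N·3.317 = 390.1 + 380.6·d.
ΣFy = 0 ⇒ N_floor = 971.2 N, so the maximum friction is μ_s·N_floor = 0.55×971.2 = 534.2 N. ΣFx = 0 ⇒ N_wall = f, so at the slipping point N = 534.2 N.
Substituting: 534.2×3.317 = 390.1 + 380.6·d ⇒ d = (1772 − 390.1) / 380.6 = 3.63 m.

d ≈ 3.63 m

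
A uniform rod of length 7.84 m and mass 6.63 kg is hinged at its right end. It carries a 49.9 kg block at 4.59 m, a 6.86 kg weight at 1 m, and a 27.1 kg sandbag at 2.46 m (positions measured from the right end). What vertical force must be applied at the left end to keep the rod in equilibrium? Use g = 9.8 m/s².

Taking torques about the right end:
Beam weight: 6.63 × 9.8 = 64.97 N down at 3.92 m → arm 3.92 m, τ = 64.97 × 3.92 = 254.7 N·m counterclockwise.
Block: 49.9 × 9.8 = 489 N down at 4.59 m → arm 4.59 m, τ = 489 × 4.59 = 2245 N·m counterclockwise.
Weight: 6.86 × 9.8 = 67.23 N down at 1 m → arm 1 m, τ = 67.23 × 1 = 67.23 N·m counterclockwise.
Sandbag: 27.1 × 9.8 = 265.6 N down at 2.46 m → arm 2.46 m, τ = 265.6 × 2.46 = 653.4 N·m counterclockwise.
Net moment of the loads = 3220 N·m counterclockwise.
The upward force F acts at the left end, arm 7.84 m, giving F × 7.84 clockwise.
Balancing moments: F × 7.84 = 3220, giving F = 3220 / 7.84 = 411 N.

F ≈ 411 N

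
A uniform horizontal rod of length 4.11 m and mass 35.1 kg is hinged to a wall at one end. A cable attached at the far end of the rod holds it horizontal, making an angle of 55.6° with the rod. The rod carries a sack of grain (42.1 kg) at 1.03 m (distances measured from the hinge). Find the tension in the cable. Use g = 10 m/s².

T ≈ 341 N

About the hinge:
Beam weight: 35.1 × 10 = 351 N down at 2.055 m → arm 2.055 m, τ = 351 × 2.055 = 721.3 N·m clockwise.
Sack of grain: 42.1 × 10 = 421 N down at 1.03 m → arm 1.03 m, τ = 421 × 1.03 = 433.6 N·m clockwise.
Total clockwise load moment = 1155 N·m.
The cable tension T acts at 4.11 m; only its component perpendicular to the rod, T sinθ, produces torque. sin 55.6° = 0.8251.
For rotational equilibrium, T × 4.11 × 0.8251 = 1155, so T = 1155 / 3.391 = 341 N.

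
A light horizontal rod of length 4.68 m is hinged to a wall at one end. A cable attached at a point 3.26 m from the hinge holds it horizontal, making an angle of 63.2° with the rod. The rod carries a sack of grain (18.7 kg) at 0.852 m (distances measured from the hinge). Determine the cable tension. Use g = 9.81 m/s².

T ≈ 53.7 N

Taking torques about the hinge:
Sack of grain: 18.7 × 9.81 = 183.4 N down at 0.852 m → arm 0.852 m, τ = 183.4 × 0.852 = 156.3 N·m clockwise.
Total clockwise load moment = 156.3 N·m.
The cable tension T acts at 3.26 m; only its component perpendicular to the rod, T sinθ, produces torque. sin 63.2° = 0.8926.
Setting net torque to zero: T × 3.26 × 0.8926 = 156.3 → T = 156.3 / 2.91 = 53.7 N.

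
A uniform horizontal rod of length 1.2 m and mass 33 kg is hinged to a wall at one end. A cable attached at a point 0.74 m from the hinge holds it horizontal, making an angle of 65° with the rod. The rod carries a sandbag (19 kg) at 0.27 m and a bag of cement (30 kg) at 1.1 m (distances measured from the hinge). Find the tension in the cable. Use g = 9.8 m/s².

Taking torques about the hinge:
Beam weight: 33 × 9.8 = 323.4 N down at 0.6 m → arm 0.6 m, τ = 323.4 × 0.6 = 194 N·m clockwise.
Sandbag: 19 × 9.8 = 186.2 N down at 0.27 m → arm 0.27 m, τ = 186.2 × 0.27 = 50.27 N·m clockwise.
Bag of cement: 30 × 9.8 = 294 N down at 1.1 m → arm 1.1 m, τ = 294 × 1.1 = 323.4 N·m clockwise.
Total clockwise load moment = 567.7 N·m.
The cable tension T acts at 0.74 m; only its component perpendicular to the rod, T sinθ, produces torque. sin 65° = 0.9063.
Balancing moments: T × 0.74 × 0.9063 = 567.7, giving T = 567.7 / 0.6707 = 846 N.

T ≈ 846 N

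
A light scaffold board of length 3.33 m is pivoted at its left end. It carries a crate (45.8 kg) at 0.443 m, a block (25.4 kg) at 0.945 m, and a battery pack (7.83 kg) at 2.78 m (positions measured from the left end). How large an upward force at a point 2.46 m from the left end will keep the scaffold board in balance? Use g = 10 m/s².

F ≈ 269 N

Taking torques about the left end:
Crate: 45.8 × 10 = 458 N down at 0.443 m → arm 0.443 m, τ = 458 × 0.443 = 202.9 N·m clockwise.
Block: 25.4 × 10 = 254 N down at 0.945 m → arm 0.945 m, τ = 254 × 0.945 = 240 N·m clockwise.
Battery pack: 7.83 × 10 = 78.3 N down at 2.78 m → arm 2.78 m, τ = 78.3 × 2.78 = 217.7 N·m clockwise.
Net moment of the loads = 660.6 N·m clockwise.
The upward force F acts at a point 2.46 m from the left end, arm 2.46 m, giving F × 2.46 counterclockwise.
For rotational equilibrium, F × 2.46 = 660.6, so F = 660.6 / 2.46 = 269 N.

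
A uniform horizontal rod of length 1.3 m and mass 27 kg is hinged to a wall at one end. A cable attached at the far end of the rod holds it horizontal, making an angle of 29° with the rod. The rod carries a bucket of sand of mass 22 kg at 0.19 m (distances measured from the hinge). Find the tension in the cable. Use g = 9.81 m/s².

T ≈ 338 N

Take moments about the hinge.
Beam weight: 27 × 9.81 = 264.9 N down at 0.65 m → arm 0.65 m, τ = 264.9 × 0.65 = 172.2 N·m clockwise.
Bucket of sand: 22 × 9.81 = 215.8 N down at 0.19 m → arm 0.19 m, τ = 215.8 × 0.19 = 41 N·m clockwise.
Total clockwise load moment = 213.2 N·m.
The cable tension T acts at 1.3 m; only its component perpendicular to the rod, T sinθ, produces torque. sin 29° = 0.4848.
For rotational equilibrium, T × 1.3 × 0.4848 = 213.2, so T = 213.2 / 0.6302 = 338 N.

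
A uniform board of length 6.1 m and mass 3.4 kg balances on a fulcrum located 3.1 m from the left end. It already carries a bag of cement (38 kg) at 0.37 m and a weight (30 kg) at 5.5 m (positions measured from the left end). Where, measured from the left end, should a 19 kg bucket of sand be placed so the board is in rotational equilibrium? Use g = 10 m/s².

x ≈ 4.78 m from the left end

Sum moments about the fulcrum (at 3.1 m from the left end) (the support reaction has zero arm there).
Beam weight: 3.4 × 10 = 34 N down at 3.05 m → arm 0.05 m, τ = 34 × 0.05 = 1.7 N·m counterclockwise.
Bag of cement: 38 × 10 = 380 N down at 0.37 m → arm 2.73 m, τ = 380 × 2.73 = 1037 N·m counterclockwise.
Weight: 30 × 10 = 300 N down at 5.5 m → arm 2.4 m, τ = 300 × 2.4 = 720 N·m clockwise.
Net moment of existing loads = 318.7 N·m counterclockwise.
The bucket of sand weighs 19 × 10 = 190 N and must supply an equal clockwise moment, so its lever arm about the fulcrum is 318.7 / 190 = 1.68 m.
That puts it at 3.1 + 1.68 = 4.78 m from the left end.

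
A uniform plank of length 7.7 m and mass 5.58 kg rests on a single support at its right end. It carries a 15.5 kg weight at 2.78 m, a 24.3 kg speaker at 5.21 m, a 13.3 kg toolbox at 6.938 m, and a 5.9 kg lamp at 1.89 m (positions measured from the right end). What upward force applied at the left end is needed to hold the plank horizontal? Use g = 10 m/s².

F ≈ 383 N

About the right end:
Beam weight: 5.58 × 10 = 55.8 N down at 3.85 m → arm 3.85 m, τ = 55.8 × 3.85 = 214.8 N·m counterclockwise.
Weight: 15.5 × 10 = 155 N down at 2.78 m → arm 2.78 m, τ = 155 × 2.78 = 430.9 N·m counterclockwise.
Speaker: 24.3 × 10 = 243 N down at 5.21 m → arm 5.21 m, τ = 243 × 5.21 = 1266 N·m counterclockwise.
Toolbox: 13.3 × 10 = 133 N down at 6.938 m → arm 6.938 m, τ = 133 × 6.938 = 922.8 N·m counterclockwise.
Lamp: 5.9 × 10 = 59 N down at 1.89 m → arm 1.89 m, τ = 59 × 1.89 = 111.5 N·m counterclockwise.
Net moment of the loads = 2946 N·m counterclockwise.
The upward force F acts at the left end, arm 7.7 m, giving F × 7.7 clockwise.
Balancing moments: F × 7.7 = 2946, giving F = 2946 / 7.7 = 383 N.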